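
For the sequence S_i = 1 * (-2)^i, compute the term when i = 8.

S_8 = 1 * (-2)^8 = 1 * 256 = 256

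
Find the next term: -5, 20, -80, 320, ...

Ratios: 20 / -5 = -4.0
This is a geometric sequence with common ratio r = -4.
Next term = 320 * -4 = -1280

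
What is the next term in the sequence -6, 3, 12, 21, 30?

Differences: 3 - -6 = 9
This is an arithmetic sequence with common difference d = 9.
Next term = 30 + 9 = 39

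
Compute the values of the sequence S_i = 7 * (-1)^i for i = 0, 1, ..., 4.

This is a geometric sequence.
i=0: S_0 = 7 * (-1)^0 = 7
i=1: S_1 = 7 * (-1)^1 = -7
i=2: S_2 = 7 * (-1)^2 = 7
i=3: S_3 = 7 * (-1)^3 = -7
i=4: S_4 = 7 * (-1)^4 = 7
The first 5 terms are: [7, -7, 7, -7, 7]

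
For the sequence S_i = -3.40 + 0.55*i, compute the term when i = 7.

S_7 = -3.4 + 0.55*7 = -3.4 + 3.85 = 0.45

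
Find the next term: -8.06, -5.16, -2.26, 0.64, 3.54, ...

Differences: -5.16 - -8.06 = 2.9
This is an arithmetic sequence with common difference d = 2.9.
Next term = 3.54 + 2.9 = 6.44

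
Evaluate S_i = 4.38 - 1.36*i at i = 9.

S_9 = 4.38 + -1.36*9 = 4.38 + -12.24 = -7.86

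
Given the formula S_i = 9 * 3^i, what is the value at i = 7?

S_7 = 9 * 3^7 = 9 * 2187 = 19683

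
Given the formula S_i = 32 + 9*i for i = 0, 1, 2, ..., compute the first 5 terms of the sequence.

This is an arithmetic sequence.
i=0: S_0 = 32 + 9*0 = 32
i=1: S_1 = 32 + 9*1 = 41
i=2: S_2 = 32 + 9*2 = 50
i=3: S_3 = 32 + 9*3 = 59
i=4: S_4 = 32 + 9*4 = 68
The first 5 terms are: [32, 41, 50, 59, 68]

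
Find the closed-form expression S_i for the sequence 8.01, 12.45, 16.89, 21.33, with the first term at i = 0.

Check differences: 12.45 - 8.01 = 4.44
16.89 - 12.45 = 4.44
Common difference d = 4.44.
First term a = 8.01.
Formula: S_i = 8.01 + 4.44*i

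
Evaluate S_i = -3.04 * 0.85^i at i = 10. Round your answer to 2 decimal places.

S_10 = -3.04 * 0.85^10 ≈ -3.04 * 0.1969 ≈ -0.6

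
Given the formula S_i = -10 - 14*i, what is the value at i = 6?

S_6 = -10 + -14*6 = -10 + -84 = -94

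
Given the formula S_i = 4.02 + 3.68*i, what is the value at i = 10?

S_10 = 4.02 + 3.68*10 = 4.02 + 36.8 = 40.82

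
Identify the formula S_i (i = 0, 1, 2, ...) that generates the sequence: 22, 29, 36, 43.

Check differences: 29 - 22 = 7
36 - 29 = 7
Common difference d = 7.
First term a = 22.
Formula: S_i = 22 + 7*i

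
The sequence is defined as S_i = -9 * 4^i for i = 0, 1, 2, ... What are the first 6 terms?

This is a geometric sequence.
i=0: S_0 = -9 * 4^0 = -9
i=1: S_1 = -9 * 4^1 = -36
i=2: S_2 = -9 * 4^2 = -144
i=3: S_3 = -9 * 4^3 = -576
i=4: S_4 = -9 * 4^4 = -2304
i=5: S_5 = -9 * 4^5 = -9216
The first 6 terms are: [-9, -36, -144, -576, -2304, -9216]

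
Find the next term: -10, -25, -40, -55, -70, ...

Differences: -25 - -10 = -15
This is an arithmetic sequence with common difference d = -15.
Next term = -70 + -15 = -85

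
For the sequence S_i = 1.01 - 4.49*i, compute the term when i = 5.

S_5 = 1.01 + -4.49*5 = 1.01 + -22.45 = -21.44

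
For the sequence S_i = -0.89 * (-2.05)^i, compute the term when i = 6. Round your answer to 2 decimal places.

S_6 = -0.89 * (-2.05)^6 ≈ -0.89 * 74.2204 ≈ -66.06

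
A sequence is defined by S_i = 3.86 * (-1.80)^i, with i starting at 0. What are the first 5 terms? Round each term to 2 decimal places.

This is a geometric sequence.
i=0: S_0 = 3.86 * (-1.8)^0 = 3.86
i=1: S_1 = 3.86 * (-1.8)^1 ≈ -6.95
i=2: S_2 = 3.86 * (-1.8)^2 ≈ 12.51
i=3: S_3 = 3.86 * (-1.8)^3 ≈ -22.51
i=4: S_4 = 3.86 * (-1.8)^4 ≈ 40.52
The first 5 terms are: [3.86, -6.95, 12.51, -22.51, 40.52]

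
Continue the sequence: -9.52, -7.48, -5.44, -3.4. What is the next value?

Differences: -7.48 - -9.52 = 2.04
This is an arithmetic sequence with common difference d = 2.04.
Next term = -3.4 + 2.04 = -1.36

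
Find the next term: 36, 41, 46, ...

Differences: 41 - 36 = 5
This is an arithmetic sequence with common difference d = 5.
Next term = 46 + 5 = 51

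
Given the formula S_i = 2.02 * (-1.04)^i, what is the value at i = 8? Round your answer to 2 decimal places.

S_8 = 2.02 * (-1.04)^8 ≈ 2.02 * 1.3686 ≈ 2.76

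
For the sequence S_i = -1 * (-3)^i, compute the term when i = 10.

S_10 = -1 * (-3)^10 = -1 * 59049 = -59049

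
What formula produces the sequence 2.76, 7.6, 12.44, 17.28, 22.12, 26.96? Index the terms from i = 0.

Check differences: 7.6 - 2.76 = 4.84
12.44 - 7.6 = 4.84
Common difference d = 4.84.
First term a = 2.76.
Formula: S_i = 2.76 + 4.84*i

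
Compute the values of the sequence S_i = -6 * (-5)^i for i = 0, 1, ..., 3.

This is a geometric sequence.
i=0: S_0 = -6 * (-5)^0 = -6
i=1: S_1 = -6 * (-5)^1 = 30
i=2: S_2 = -6 * (-5)^2 = -150
i=3: S_3 = -6 * (-5)^3 = 750
The first 4 terms are: [-6, 30, -150, 750]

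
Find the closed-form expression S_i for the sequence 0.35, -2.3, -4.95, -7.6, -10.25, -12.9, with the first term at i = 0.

Check differences: -2.3 - 0.35 = -2.65
-4.95 - -2.3 = -2.65
Common difference d = -2.65.
First term a = 0.35.
Formula: S_i = 0.35 - 2.65*i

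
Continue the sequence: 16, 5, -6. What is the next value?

Differences: 5 - 16 = -11
This is an arithmetic sequence with common difference d = -11.
Next term = -6 + -11 = -17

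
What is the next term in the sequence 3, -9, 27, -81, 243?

Ratios: -9 / 3 = -3.0
This is a geometric sequence with common ratio r = -3.
Next term = 243 * -3 = -729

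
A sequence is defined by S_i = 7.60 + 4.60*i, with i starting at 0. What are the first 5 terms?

This is an arithmetic sequence.
i=0: S_0 = 7.6 + 4.6*0 = 7.6
i=1: S_1 = 7.6 + 4.6*1 = 12.2
i=2: S_2 = 7.6 + 4.6*2 = 16.8
i=3: S_3 = 7.6 + 4.6*3 = 21.4
i=4: S_4 = 7.6 + 4.6*4 = 26.0
The first 5 terms are: [7.6, 12.2, 16.8, 21.4, 26.0]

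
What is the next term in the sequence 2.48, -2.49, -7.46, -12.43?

Differences: -2.49 - 2.48 = -4.97
This is an arithmetic sequence with common difference d = -4.97.
Next term = -12.43 + -4.97 = -17.4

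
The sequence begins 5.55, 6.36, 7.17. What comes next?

Differences: 6.36 - 5.55 = 0.81
This is an arithmetic sequence with common difference d = 0.81.
Next term = 7.17 + 0.81 = 7.98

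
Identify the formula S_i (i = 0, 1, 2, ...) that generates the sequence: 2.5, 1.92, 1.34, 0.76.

Check differences: 1.92 - 2.5 = -0.58
1.34 - 1.92 = -0.58
Common difference d = -0.58.
First term a = 2.5.
Formula: S_i = 2.50 - 0.58*i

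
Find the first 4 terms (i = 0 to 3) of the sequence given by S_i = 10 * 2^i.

This is a geometric sequence.
i=0: S_0 = 10 * 2^0 = 10
i=1: S_1 = 10 * 2^1 = 20
i=2: S_2 = 10 * 2^2 = 40
i=3: S_3 = 10 * 2^3 = 80
The first 4 terms are: [10, 20, 40, 80]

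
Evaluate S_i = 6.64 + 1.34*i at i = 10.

S_10 = 6.64 + 1.34*10 = 6.64 + 13.4 = 20.04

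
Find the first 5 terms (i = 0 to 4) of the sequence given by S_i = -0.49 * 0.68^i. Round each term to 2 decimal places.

This is a geometric sequence.
i=0: S_0 = -0.49 * 0.68^0 = -0.49
i=1: S_1 = -0.49 * 0.68^1 ≈ -0.33
i=2: S_2 = -0.49 * 0.68^2 ≈ -0.23
i=3: S_3 = -0.49 * 0.68^3 ≈ -0.15
i=4: S_4 = -0.49 * 0.68^4 ≈ -0.1
The first 5 terms are: [-0.49, -0.33, -0.23, -0.15, -0.1]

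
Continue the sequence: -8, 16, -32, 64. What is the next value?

Ratios: 16 / -8 = -2.0
This is a geometric sequence with common ratio r = -2.
Next term = 64 * -2 = -128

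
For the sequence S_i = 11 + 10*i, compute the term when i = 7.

S_7 = 11 + 10*7 = 11 + 70 = 81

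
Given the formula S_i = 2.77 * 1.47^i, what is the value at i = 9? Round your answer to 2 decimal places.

S_9 = 2.77 * 1.47^9 ≈ 2.77 * 32.0521 ≈ 88.78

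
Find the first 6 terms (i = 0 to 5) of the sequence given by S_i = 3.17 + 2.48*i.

This is an arithmetic sequence.
i=0: S_0 = 3.17 + 2.48*0 = 3.17
i=1: S_1 = 3.17 + 2.48*1 = 5.65
i=2: S_2 = 3.17 + 2.48*2 = 8.13
i=3: S_3 = 3.17 + 2.48*3 = 10.61
i=4: S_4 = 3.17 + 2.48*4 = 13.09
i=5: S_5 = 3.17 + 2.48*5 = 15.57
The first 6 terms are: [3.17, 5.65, 8.13, 10.61, 13.09, 15.57]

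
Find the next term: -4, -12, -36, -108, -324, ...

Ratios: -12 / -4 = 3.0
This is a geometric sequence with common ratio r = 3.
Next term = -324 * 3 = -972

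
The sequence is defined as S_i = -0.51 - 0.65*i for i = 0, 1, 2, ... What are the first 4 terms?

This is an arithmetic sequence.
i=0: S_0 = -0.51 + -0.65*0 = -0.51
i=1: S_1 = -0.51 + -0.65*1 = -1.16
i=2: S_2 = -0.51 + -0.65*2 = -1.81
i=3: S_3 = -0.51 + -0.65*3 = -2.46
The first 4 terms are: [-0.51, -1.16, -1.81, -2.46]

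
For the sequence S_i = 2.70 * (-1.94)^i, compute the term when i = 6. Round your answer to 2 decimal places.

S_6 = 2.7 * (-1.94)^6 ≈ 2.7 * 53.3102 ≈ 143.94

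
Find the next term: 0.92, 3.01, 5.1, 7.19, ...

Differences: 3.01 - 0.92 = 2.09
This is an arithmetic sequence with common difference d = 2.09.
Next term = 7.19 + 2.09 = 9.28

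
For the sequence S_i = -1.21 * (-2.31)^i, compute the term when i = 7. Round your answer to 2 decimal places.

S_7 = -1.21 * (-2.31)^7 ≈ -1.21 * -350.9812 ≈ 424.69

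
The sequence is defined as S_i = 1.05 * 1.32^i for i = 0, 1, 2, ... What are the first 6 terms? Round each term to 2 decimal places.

This is a geometric sequence.
i=0: S_0 = 1.05 * 1.32^0 = 1.05
i=1: S_1 = 1.05 * 1.32^1 ≈ 1.39
i=2: S_2 = 1.05 * 1.32^2 ≈ 1.83
i=3: S_3 = 1.05 * 1.32^3 ≈ 2.41
i=4: S_4 = 1.05 * 1.32^4 ≈ 3.19
i=5: S_5 = 1.05 * 1.32^5 ≈ 4.21
The first 6 terms are: [1.05, 1.39, 1.83, 2.41, 3.19, 4.21]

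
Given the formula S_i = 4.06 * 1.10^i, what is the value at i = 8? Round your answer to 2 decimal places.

S_8 = 4.06 * 1.1^8 ≈ 4.06 * 2.1436 ≈ 8.7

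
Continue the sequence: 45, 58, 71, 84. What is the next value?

Differences: 58 - 45 = 13
This is an arithmetic sequence with common difference d = 13.
Next term = 84 + 13 = 97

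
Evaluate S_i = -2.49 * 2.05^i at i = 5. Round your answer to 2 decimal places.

S_5 = -2.49 * 2.05^5 ≈ -2.49 * 36.2051 ≈ -90.15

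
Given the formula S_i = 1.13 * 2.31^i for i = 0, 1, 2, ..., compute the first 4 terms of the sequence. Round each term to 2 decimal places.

This is a geometric sequence.
i=0: S_0 = 1.13 * 2.31^0 = 1.13
i=1: S_1 = 1.13 * 2.31^1 ≈ 2.61
i=2: S_2 = 1.13 * 2.31^2 ≈ 6.03
i=3: S_3 = 1.13 * 2.31^3 ≈ 13.93
The first 4 terms are: [1.13, 2.61, 6.03, 13.93]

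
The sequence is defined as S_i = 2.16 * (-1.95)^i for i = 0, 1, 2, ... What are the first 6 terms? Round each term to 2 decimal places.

This is a geometric sequence.
i=0: S_0 = 2.16 * (-1.95)^0 = 2.16
i=1: S_1 = 2.16 * (-1.95)^1 ≈ -4.21
i=2: S_2 = 2.16 * (-1.95)^2 ≈ 8.21
i=3: S_3 = 2.16 * (-1.95)^3 ≈ -16.02
i=4: S_4 = 2.16 * (-1.95)^4 ≈ 31.23
i=5: S_5 = 2.16 * (-1.95)^5 ≈ -60.9
The first 6 terms are: [2.16, -4.21, 8.21, -16.02, 31.23, -60.9]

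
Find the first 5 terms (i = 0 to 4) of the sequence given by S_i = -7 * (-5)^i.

This is a geometric sequence.
i=0: S_0 = -7 * (-5)^0 = -7
i=1: S_1 = -7 * (-5)^1 = 35
i=2: S_2 = -7 * (-5)^2 = -175
i=3: S_3 = -7 * (-5)^3 = 875
i=4: S_4 = -7 * (-5)^4 = -4375
The first 5 terms are: [-7, 35, -175, 875, -4375]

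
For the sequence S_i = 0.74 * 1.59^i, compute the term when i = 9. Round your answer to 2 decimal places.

S_9 = 0.74 * 1.59^9 ≈ 0.74 * 64.9492 ≈ 48.06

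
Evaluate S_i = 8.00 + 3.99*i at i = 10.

S_10 = 8.0 + 3.99*10 = 8.0 + 39.9 = 47.9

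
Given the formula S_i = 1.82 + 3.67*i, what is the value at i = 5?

S_5 = 1.82 + 3.67*5 = 1.82 + 18.35 = 20.17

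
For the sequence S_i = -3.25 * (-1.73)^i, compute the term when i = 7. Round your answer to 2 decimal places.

S_7 = -3.25 * (-1.73)^7 ≈ -3.25 * -46.3791 ≈ 150.73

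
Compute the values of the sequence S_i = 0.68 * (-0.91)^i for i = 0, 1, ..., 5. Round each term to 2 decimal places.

This is a geometric sequence.
i=0: S_0 = 0.68 * (-0.91)^0 = 0.68
i=1: S_1 = 0.68 * (-0.91)^1 ≈ -0.62
i=2: S_2 = 0.68 * (-0.91)^2 ≈ 0.56
i=3: S_3 = 0.68 * (-0.91)^3 ≈ -0.51
i=4: S_4 = 0.68 * (-0.91)^4 ≈ 0.47
i=5: S_5 = 0.68 * (-0.91)^5 ≈ -0.42
The first 6 terms are: [0.68, -0.62, 0.56, -0.51, 0.47, -0.42]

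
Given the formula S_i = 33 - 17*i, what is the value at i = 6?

S_6 = 33 + -17*6 = 33 + -102 = -69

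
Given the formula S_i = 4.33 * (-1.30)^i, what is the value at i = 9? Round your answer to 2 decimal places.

S_9 = 4.33 * (-1.3)^9 ≈ 4.33 * -10.6045 ≈ -45.92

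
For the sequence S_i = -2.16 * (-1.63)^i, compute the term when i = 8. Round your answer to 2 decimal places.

S_8 = -2.16 * (-1.63)^8 ≈ -2.16 * 49.8311 ≈ -107.64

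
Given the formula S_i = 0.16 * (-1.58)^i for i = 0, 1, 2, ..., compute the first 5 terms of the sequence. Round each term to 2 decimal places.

This is a geometric sequence.
i=0: S_0 = 0.16 * (-1.58)^0 = 0.16
i=1: S_1 = 0.16 * (-1.58)^1 ≈ -0.25
i=2: S_2 = 0.16 * (-1.58)^2 ≈ 0.4
i=3: S_3 = 0.16 * (-1.58)^3 ≈ -0.63
i=4: S_4 = 0.16 * (-1.58)^4 ≈ 1.0
The first 5 terms are: [0.16, -0.25, 0.4, -0.63, 1.0]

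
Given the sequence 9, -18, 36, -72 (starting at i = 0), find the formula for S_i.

Check ratios: -18 / 9 = -2.0
Common ratio r = -2.
First term a = 9.
Formula: S_i = 9 * (-2)^i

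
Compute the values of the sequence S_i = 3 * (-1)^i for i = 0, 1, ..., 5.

This is a geometric sequence.
i=0: S_0 = 3 * (-1)^0 = 3
i=1: S_1 = 3 * (-1)^1 = -3
i=2: S_2 = 3 * (-1)^2 = 3
i=3: S_3 = 3 * (-1)^3 = -3
i=4: S_4 = 3 * (-1)^4 = 3
i=5: S_5 = 3 * (-1)^5 = -3
The first 6 terms are: [3, -3, 3, -3, 3, -3]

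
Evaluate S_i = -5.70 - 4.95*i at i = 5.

S_5 = -5.7 + -4.95*5 = -5.7 + -24.75 = -30.45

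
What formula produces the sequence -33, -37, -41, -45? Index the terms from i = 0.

Check differences: -37 - -33 = -4
-41 - -37 = -4
Common difference d = -4.
First term a = -33.
Formula: S_i = -33 - 4*i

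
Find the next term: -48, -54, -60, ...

Differences: -54 - -48 = -6
This is an arithmetic sequence with common difference d = -6.
Next term = -60 + -6 = -66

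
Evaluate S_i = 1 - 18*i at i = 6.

S_6 = 1 + -18*6 = 1 + -108 = -107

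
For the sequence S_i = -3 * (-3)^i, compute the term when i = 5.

S_5 = -3 * (-3)^5 = -3 * -243 = 729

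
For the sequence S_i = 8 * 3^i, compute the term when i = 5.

S_5 = 8 * 3^5 = 8 * 243 = 1944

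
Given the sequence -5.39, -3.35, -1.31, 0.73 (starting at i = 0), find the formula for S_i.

Check differences: -3.35 - -5.39 = 2.04
-1.31 - -3.35 = 2.04
Common difference d = 2.04.
First term a = -5.39.
Formula: S_i = -5.39 + 2.04*i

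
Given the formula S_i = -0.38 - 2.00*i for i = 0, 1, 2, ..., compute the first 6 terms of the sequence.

This is an arithmetic sequence.
i=0: S_0 = -0.38 + -2.0*0 = -0.38
i=1: S_1 = -0.38 + -2.0*1 = -2.38
i=2: S_2 = -0.38 + -2.0*2 = -4.38
i=3: S_3 = -0.38 + -2.0*3 = -6.38
i=4: S_4 = -0.38 + -2.0*4 = -8.38
i=5: S_5 = -0.38 + -2.0*5 = -10.38
The first 6 terms are: [-0.38, -2.38, -4.38, -6.38, -8.38, -10.38]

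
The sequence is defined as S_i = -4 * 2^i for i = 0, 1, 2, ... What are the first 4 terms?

This is a geometric sequence.
i=0: S_0 = -4 * 2^0 = -4
i=1: S_1 = -4 * 2^1 = -8
i=2: S_2 = -4 * 2^2 = -16
i=3: S_3 = -4 * 2^3 = -32
The first 4 terms are: [-4, -8, -16, -32]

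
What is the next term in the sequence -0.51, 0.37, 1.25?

Differences: 0.37 - -0.51 = 0.88
This is an arithmetic sequence with common difference d = 0.88.
Next term = 1.25 + 0.88 = 2.13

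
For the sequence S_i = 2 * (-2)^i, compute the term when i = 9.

S_9 = 2 * (-2)^9 = 2 * -512 = -1024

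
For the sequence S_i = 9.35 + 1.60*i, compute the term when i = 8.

S_8 = 9.35 + 1.6*8 = 9.35 + 12.8 = 22.15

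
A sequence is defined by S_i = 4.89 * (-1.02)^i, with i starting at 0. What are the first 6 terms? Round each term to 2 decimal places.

This is a geometric sequence.
i=0: S_0 = 4.89 * (-1.02)^0 = 4.89
i=1: S_1 = 4.89 * (-1.02)^1 ≈ -4.99
i=2: S_2 = 4.89 * (-1.02)^2 ≈ 5.09
i=3: S_3 = 4.89 * (-1.02)^3 ≈ -5.19
i=4: S_4 = 4.89 * (-1.02)^4 ≈ 5.29
i=5: S_5 = 4.89 * (-1.02)^5 ≈ -5.4
The first 6 terms are: [4.89, -4.99, 5.09, -5.19, 5.29, -5.4]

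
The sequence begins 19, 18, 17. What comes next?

Differences: 18 - 19 = -1
This is an arithmetic sequence with common difference d = -1.
Next term = 17 + -1 = 16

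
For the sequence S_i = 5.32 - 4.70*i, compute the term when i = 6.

S_6 = 5.32 + -4.7*6 = 5.32 + -28.2 = -22.88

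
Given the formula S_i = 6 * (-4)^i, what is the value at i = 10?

S_10 = 6 * (-4)^10 = 6 * 1048576 = 6291456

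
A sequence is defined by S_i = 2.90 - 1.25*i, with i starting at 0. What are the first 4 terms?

This is an arithmetic sequence.
i=0: S_0 = 2.9 + -1.25*0 = 2.9
i=1: S_1 = 2.9 + -1.25*1 = 1.65
i=2: S_2 = 2.9 + -1.25*2 = 0.4
i=3: S_3 = 2.9 + -1.25*3 = -0.85
The first 4 terms are: [2.9, 1.65, 0.4, -0.85]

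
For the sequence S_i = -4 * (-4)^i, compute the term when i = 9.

S_9 = -4 * (-4)^9 = -4 * -262144 = 1048576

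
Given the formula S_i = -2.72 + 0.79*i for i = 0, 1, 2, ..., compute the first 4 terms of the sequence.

This is an arithmetic sequence.
i=0: S_0 = -2.72 + 0.79*0 = -2.72
i=1: S_1 = -2.72 + 0.79*1 = -1.93
i=2: S_2 = -2.72 + 0.79*2 = -1.14
i=3: S_3 = -2.72 + 0.79*3 = -0.35
The first 4 terms are: [-2.72, -1.93, -1.14, -0.35]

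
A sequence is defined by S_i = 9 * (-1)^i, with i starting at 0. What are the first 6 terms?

This is a geometric sequence.
i=0: S_0 = 9 * (-1)^0 = 9
i=1: S_1 = 9 * (-1)^1 = -9
i=2: S_2 = 9 * (-1)^2 = 9
i=3: S_3 = 9 * (-1)^3 = -9
i=4: S_4 = 9 * (-1)^4 = 9
i=5: S_5 = 9 * (-1)^5 = -9
The first 6 terms are: [9, -9, 9, -9, 9, -9]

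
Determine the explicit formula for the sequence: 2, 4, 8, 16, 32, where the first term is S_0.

Check ratios: 4 / 2 = 2.0
Common ratio r = 2.
First term a = 2.
Formula: S_i = 2 * 2^i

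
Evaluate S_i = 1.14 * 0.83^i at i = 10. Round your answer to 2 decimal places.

S_10 = 1.14 * 0.83^10 ≈ 1.14 * 0.1552 ≈ 0.18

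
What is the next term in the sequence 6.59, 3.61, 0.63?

Differences: 3.61 - 6.59 = -2.98
This is an arithmetic sequence with common difference d = -2.98.
Next term = 0.63 + -2.98 = -2.35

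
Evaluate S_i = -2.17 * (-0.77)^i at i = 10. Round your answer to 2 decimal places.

S_10 = -2.17 * (-0.77)^10 ≈ -2.17 * 0.0733 ≈ -0.16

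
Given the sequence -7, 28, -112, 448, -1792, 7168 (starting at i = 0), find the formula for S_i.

Check ratios: 28 / -7 = -4.0
Common ratio r = -4.
First term a = -7.
Formula: S_i = -7 * (-4)^i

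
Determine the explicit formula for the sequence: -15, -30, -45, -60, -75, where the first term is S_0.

Check differences: -30 - -15 = -15
-45 - -30 = -15
Common difference d = -15.
First term a = -15.
Formula: S_i = -15 - 15*i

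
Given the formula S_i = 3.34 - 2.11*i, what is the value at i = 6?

S_6 = 3.34 + -2.11*6 = 3.34 + -12.66 = -9.32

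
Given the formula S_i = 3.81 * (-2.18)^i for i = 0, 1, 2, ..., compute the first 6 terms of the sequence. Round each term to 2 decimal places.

This is a geometric sequence.
i=0: S_0 = 3.81 * (-2.18)^0 = 3.81
i=1: S_1 = 3.81 * (-2.18)^1 ≈ -8.31
i=2: S_2 = 3.81 * (-2.18)^2 ≈ 18.11
i=3: S_3 = 3.81 * (-2.18)^3 ≈ -39.47
i=4: S_4 = 3.81 * (-2.18)^4 ≈ 86.05
i=5: S_5 = 3.81 * (-2.18)^5 ≈ -187.59
The first 6 terms are: [3.81, -8.31, 18.11, -39.47, 86.05, -187.59]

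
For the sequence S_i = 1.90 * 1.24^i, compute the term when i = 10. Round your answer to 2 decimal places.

S_10 = 1.9 * 1.24^10 ≈ 1.9 * 8.5944 ≈ 16.33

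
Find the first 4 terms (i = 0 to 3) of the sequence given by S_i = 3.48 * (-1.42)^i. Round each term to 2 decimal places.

This is a geometric sequence.
i=0: S_0 = 3.48 * (-1.42)^0 = 3.48
i=1: S_1 = 3.48 * (-1.42)^1 ≈ -4.94
i=2: S_2 = 3.48 * (-1.42)^2 ≈ 7.02
i=3: S_3 = 3.48 * (-1.42)^3 ≈ -9.96
The first 4 terms are: [3.48, -4.94, 7.02, -9.96]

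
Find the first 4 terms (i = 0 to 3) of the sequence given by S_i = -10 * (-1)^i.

This is a geometric sequence.
i=0: S_0 = -10 * (-1)^0 = -10
i=1: S_1 = -10 * (-1)^1 = 10
i=2: S_2 = -10 * (-1)^2 = -10
i=3: S_3 = -10 * (-1)^3 = 10
The first 4 terms are: [-10, 10, -10, 10]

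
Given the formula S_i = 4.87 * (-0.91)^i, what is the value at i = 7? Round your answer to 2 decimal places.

S_7 = 4.87 * (-0.91)^7 ≈ 4.87 * -0.5168 ≈ -2.52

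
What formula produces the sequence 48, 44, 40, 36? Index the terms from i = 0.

Check differences: 44 - 48 = -4
40 - 44 = -4
Common difference d = -4.
First term a = 48.
Formula: S_i = 48 - 4*i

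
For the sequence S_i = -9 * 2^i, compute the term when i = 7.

S_7 = -9 * 2^7 = -9 * 128 = -1152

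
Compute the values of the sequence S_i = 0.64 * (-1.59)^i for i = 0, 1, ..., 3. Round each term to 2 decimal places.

This is a geometric sequence.
i=0: S_0 = 0.64 * (-1.59)^0 = 0.64
i=1: S_1 = 0.64 * (-1.59)^1 ≈ -1.02
i=2: S_2 = 0.64 * (-1.59)^2 ≈ 1.62
i=3: S_3 = 0.64 * (-1.59)^3 ≈ -2.57
The first 4 terms are: [0.64, -1.02, 1.62, -2.57]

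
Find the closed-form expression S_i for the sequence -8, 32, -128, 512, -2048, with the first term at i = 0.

Check ratios: 32 / -8 = -4.0
Common ratio r = -4.
First term a = -8.
Formula: S_i = -8 * (-4)^i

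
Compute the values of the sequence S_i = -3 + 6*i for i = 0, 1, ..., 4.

This is an arithmetic sequence.
i=0: S_0 = -3 + 6*0 = -3
i=1: S_1 = -3 + 6*1 = 3
i=2: S_2 = -3 + 6*2 = 9
i=3: S_3 = -3 + 6*3 = 15
i=4: S_4 = -3 + 6*4 = 21
The first 5 terms are: [-3, 3, 9, 15, 21]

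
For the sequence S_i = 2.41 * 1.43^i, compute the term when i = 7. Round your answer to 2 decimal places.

S_7 = 2.41 * 1.43^7 ≈ 2.41 * 12.2279 ≈ 29.47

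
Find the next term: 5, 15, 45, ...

Ratios: 15 / 5 = 3.0
This is a geometric sequence with common ratio r = 3.
Next term = 45 * 3 = 135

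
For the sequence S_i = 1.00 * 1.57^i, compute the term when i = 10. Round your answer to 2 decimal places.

S_10 = 1.0 * 1.57^10 ≈ 1.0 * 90.9906 ≈ 90.99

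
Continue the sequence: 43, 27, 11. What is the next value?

Differences: 27 - 43 = -16
This is an arithmetic sequence with common difference d = -16.
Next term = 11 + -16 = -5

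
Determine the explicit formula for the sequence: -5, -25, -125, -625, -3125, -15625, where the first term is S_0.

Check ratios: -25 / -5 = 5.0
Common ratio r = 5.
First term a = -5.
Formula: S_i = -5 * 5^i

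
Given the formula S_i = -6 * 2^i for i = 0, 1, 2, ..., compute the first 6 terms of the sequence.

This is a geometric sequence.
i=0: S_0 = -6 * 2^0 = -6
i=1: S_1 = -6 * 2^1 = -12
i=2: S_2 = -6 * 2^2 = -24
i=3: S_3 = -6 * 2^3 = -48
i=4: S_4 = -6 * 2^4 = -96
i=5: S_5 = -6 * 2^5 = -192
The first 6 terms are: [-6, -12, -24, -48, -96, -192]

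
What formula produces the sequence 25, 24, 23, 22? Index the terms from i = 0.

Check differences: 24 - 25 = -1
23 - 24 = -1
Common difference d = -1.
First term a = 25.
Formula: S_i = 25 - 1*i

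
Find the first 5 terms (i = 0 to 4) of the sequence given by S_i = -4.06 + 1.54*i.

This is an arithmetic sequence.
i=0: S_0 = -4.06 + 1.54*0 = -4.06
i=1: S_1 = -4.06 + 1.54*1 = -2.52
i=2: S_2 = -4.06 + 1.54*2 = -0.98
i=3: S_3 = -4.06 + 1.54*3 = 0.56
i=4: S_4 = -4.06 + 1.54*4 = 2.1
The first 5 terms are: [-4.06, -2.52, -0.98, 0.56, 2.1]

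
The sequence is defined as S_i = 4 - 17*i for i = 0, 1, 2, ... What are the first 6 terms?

This is an arithmetic sequence.
i=0: S_0 = 4 + -17*0 = 4
i=1: S_1 = 4 + -17*1 = -13
i=2: S_2 = 4 + -17*2 = -30
i=3: S_3 = 4 + -17*3 = -47
i=4: S_4 = 4 + -17*4 = -64
i=5: S_5 = 4 + -17*5 = -81
The first 6 terms are: [4, -13, -30, -47, -64, -81]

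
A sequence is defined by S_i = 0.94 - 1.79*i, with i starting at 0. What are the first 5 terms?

This is an arithmetic sequence.
i=0: S_0 = 0.94 + -1.79*0 = 0.94
i=1: S_1 = 0.94 + -1.79*1 = -0.85
i=2: S_2 = 0.94 + -1.79*2 = -2.64
i=3: S_3 = 0.94 + -1.79*3 = -4.43
i=4: S_4 = 0.94 + -1.79*4 = -6.22
The first 5 terms are: [0.94, -0.85, -2.64, -4.43, -6.22]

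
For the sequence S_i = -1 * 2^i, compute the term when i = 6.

S_6 = -1 * 2^6 = -1 * 64 = -64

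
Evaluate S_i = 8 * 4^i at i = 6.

S_6 = 8 * 4^6 = 8 * 4096 = 32768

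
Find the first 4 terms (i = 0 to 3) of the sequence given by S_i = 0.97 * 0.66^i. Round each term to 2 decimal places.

This is a geometric sequence.
i=0: S_0 = 0.97 * 0.66^0 = 0.97
i=1: S_1 = 0.97 * 0.66^1 ≈ 0.64
i=2: S_2 = 0.97 * 0.66^2 ≈ 0.42
i=3: S_3 = 0.97 * 0.66^3 ≈ 0.28
The first 4 terms are: [0.97, 0.64, 0.42, 0.28]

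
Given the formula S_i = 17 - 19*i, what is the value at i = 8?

S_8 = 17 + -19*8 = 17 + -152 = -135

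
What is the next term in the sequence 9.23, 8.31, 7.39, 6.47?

Differences: 8.31 - 9.23 = -0.92
This is an arithmetic sequence with common difference d = -0.92.
Next term = 6.47 + -0.92 = 5.55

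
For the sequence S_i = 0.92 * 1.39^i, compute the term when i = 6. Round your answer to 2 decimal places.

S_6 = 0.92 * 1.39^6 ≈ 0.92 * 7.2125 ≈ 6.64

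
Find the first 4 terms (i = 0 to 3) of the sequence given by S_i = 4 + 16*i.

This is an arithmetic sequence.
i=0: S_0 = 4 + 16*0 = 4
i=1: S_1 = 4 + 16*1 = 20
i=2: S_2 = 4 + 16*2 = 36
i=3: S_3 = 4 + 16*3 = 52
The first 4 terms are: [4, 20, 36, 52]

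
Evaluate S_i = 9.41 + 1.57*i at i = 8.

S_8 = 9.41 + 1.57*8 = 9.41 + 12.56 = 21.97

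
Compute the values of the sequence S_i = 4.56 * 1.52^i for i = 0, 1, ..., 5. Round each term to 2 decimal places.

This is a geometric sequence.
i=0: S_0 = 4.56 * 1.52^0 = 4.56
i=1: S_1 = 4.56 * 1.52^1 ≈ 6.93
i=2: S_2 = 4.56 * 1.52^2 ≈ 10.54
i=3: S_3 = 4.56 * 1.52^3 ≈ 16.01
i=4: S_4 = 4.56 * 1.52^4 ≈ 24.34
i=5: S_5 = 4.56 * 1.52^5 ≈ 37.0
The first 6 terms are: [4.56, 6.93, 10.54, 16.01, 24.34, 37.0]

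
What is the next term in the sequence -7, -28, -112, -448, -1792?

Ratios: -28 / -7 = 4.0
This is a geometric sequence with common ratio r = 4.
Next term = -1792 * 4 = -7168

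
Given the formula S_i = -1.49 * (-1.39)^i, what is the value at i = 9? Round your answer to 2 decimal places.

S_9 = -1.49 * (-1.39)^9 ≈ -1.49 * -19.3702 ≈ 28.86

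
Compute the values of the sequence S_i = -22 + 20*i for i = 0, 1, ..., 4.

This is an arithmetic sequence.
i=0: S_0 = -22 + 20*0 = -22
i=1: S_1 = -22 + 20*1 = -2
i=2: S_2 = -22 + 20*2 = 18
i=3: S_3 = -22 + 20*3 = 38
i=4: S_4 = -22 + 20*4 = 58
The first 5 terms are: [-22, -2, 18, 38, 58]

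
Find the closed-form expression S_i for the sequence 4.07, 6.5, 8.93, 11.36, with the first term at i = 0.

Check differences: 6.5 - 4.07 = 2.43
8.93 - 6.5 = 2.43
Common difference d = 2.43.
First term a = 4.07.
Formula: S_i = 4.07 + 2.43*i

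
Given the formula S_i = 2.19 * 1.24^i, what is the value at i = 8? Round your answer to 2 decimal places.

S_8 = 2.19 * 1.24^8 ≈ 2.19 * 5.5895 ≈ 12.24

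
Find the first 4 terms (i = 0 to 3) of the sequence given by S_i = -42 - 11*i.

This is an arithmetic sequence.
i=0: S_0 = -42 + -11*0 = -42
i=1: S_1 = -42 + -11*1 = -53
i=2: S_2 = -42 + -11*2 = -64
i=3: S_3 = -42 + -11*3 = -75
The first 4 terms are: [-42, -53, -64, -75]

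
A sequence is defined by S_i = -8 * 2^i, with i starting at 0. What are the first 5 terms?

This is a geometric sequence.
i=0: S_0 = -8 * 2^0 = -8
i=1: S_1 = -8 * 2^1 = -16
i=2: S_2 = -8 * 2^2 = -32
i=3: S_3 = -8 * 2^3 = -64
i=4: S_4 = -8 * 2^4 = -128
The first 5 terms are: [-8, -16, -32, -64, -128]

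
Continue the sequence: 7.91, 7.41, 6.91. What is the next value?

Differences: 7.41 - 7.91 = -0.5
This is an arithmetic sequence with common difference d = -0.5.
Next term = 6.91 + -0.5 = 6.41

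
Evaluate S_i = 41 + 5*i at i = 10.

S_10 = 41 + 5*10 = 41 + 50 = 91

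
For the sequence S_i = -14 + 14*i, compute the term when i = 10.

S_10 = -14 + 14*10 = -14 + 140 = 126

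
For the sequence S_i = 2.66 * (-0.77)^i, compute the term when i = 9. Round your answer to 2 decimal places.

S_9 = 2.66 * (-0.77)^9 ≈ 2.66 * -0.0952 ≈ -0.25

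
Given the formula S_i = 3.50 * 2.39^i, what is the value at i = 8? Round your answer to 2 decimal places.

S_8 = 3.5 * 2.39^8 ≈ 3.5 * 1064.592 ≈ 3726.07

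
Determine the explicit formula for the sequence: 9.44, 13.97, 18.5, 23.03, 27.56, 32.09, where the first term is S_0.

Check differences: 13.97 - 9.44 = 4.53
18.5 - 13.97 = 4.53
Common difference d = 4.53.
First term a = 9.44.
Formula: S_i = 9.44 + 4.53*i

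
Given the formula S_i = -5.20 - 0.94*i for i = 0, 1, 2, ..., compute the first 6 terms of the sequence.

This is an arithmetic sequence.
i=0: S_0 = -5.2 + -0.94*0 = -5.2
i=1: S_1 = -5.2 + -0.94*1 = -6.14
i=2: S_2 = -5.2 + -0.94*2 = -7.08
i=3: S_3 = -5.2 + -0.94*3 = -8.02
i=4: S_4 = -5.2 + -0.94*4 = -8.96
i=5: S_5 = -5.2 + -0.94*5 = -9.9
The first 6 terms are: [-5.2, -6.14, -7.08, -8.02, -8.96, -9.9]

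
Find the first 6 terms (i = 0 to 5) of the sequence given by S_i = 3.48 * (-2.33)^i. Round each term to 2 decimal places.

This is a geometric sequence.
i=0: S_0 = 3.48 * (-2.33)^0 = 3.48
i=1: S_1 = 3.48 * (-2.33)^1 ≈ -8.11
i=2: S_2 = 3.48 * (-2.33)^2 ≈ 18.89
i=3: S_3 = 3.48 * (-2.33)^3 ≈ -44.02
i=4: S_4 = 3.48 * (-2.33)^4 ≈ 102.57
i=5: S_5 = 3.48 * (-2.33)^5 ≈ -238.98
The first 6 terms are: [3.48, -8.11, 18.89, -44.02, 102.57, -238.98]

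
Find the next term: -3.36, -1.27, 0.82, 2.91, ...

Differences: -1.27 - -3.36 = 2.09
This is an arithmetic sequence with common difference d = 2.09.
Next term = 2.91 + 2.09 = 5.0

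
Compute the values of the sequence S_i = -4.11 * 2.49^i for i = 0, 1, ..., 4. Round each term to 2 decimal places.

This is a geometric sequence.
i=0: S_0 = -4.11 * 2.49^0 = -4.11
i=1: S_1 = -4.11 * 2.49^1 ≈ -10.23
i=2: S_2 = -4.11 * 2.49^2 ≈ -25.48
i=3: S_3 = -4.11 * 2.49^3 ≈ -63.45
i=4: S_4 = -4.11 * 2.49^4 ≈ -157.99
The first 5 terms are: [-4.11, -10.23, -25.48, -63.45, -157.99]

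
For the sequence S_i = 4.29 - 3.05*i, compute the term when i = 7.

S_7 = 4.29 + -3.05*7 = 4.29 + -21.35 = -17.06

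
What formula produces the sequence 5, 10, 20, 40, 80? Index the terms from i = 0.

Check ratios: 10 / 5 = 2.0
Common ratio r = 2.
First term a = 5.
Formula: S_i = 5 * 2^i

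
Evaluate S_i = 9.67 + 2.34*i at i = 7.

S_7 = 9.67 + 2.34*7 = 9.67 + 16.38 = 26.05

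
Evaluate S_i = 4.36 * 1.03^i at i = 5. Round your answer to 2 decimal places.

S_5 = 4.36 * 1.03^5 ≈ 4.36 * 1.1593 ≈ 5.05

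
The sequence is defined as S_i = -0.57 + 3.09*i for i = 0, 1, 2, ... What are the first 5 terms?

This is an arithmetic sequence.
i=0: S_0 = -0.57 + 3.09*0 = -0.57
i=1: S_1 = -0.57 + 3.09*1 = 2.52
i=2: S_2 = -0.57 + 3.09*2 = 5.61
i=3: S_3 = -0.57 + 3.09*3 = 8.7
i=4: S_4 = -0.57 + 3.09*4 = 11.79
The first 5 terms are: [-0.57, 2.52, 5.61, 8.7, 11.79]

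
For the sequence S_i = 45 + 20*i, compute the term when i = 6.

S_6 = 45 + 20*6 = 45 + 120 = 165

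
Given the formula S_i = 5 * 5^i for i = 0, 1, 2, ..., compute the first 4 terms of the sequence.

This is a geometric sequence.
i=0: S_0 = 5 * 5^0 = 5
i=1: S_1 = 5 * 5^1 = 25
i=2: S_2 = 5 * 5^2 = 125
i=3: S_3 = 5 * 5^3 = 625
The first 4 terms are: [5, 25, 125, 625]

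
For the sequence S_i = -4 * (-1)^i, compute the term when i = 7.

S_7 = -4 * (-1)^7 = -4 * -1 = 4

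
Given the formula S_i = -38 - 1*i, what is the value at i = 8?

S_8 = -38 + -1*8 = -38 + -8 = -46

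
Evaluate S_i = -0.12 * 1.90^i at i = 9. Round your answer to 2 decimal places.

S_9 = -0.12 * 1.9^9 ≈ -0.12 * 322.6877 ≈ -38.72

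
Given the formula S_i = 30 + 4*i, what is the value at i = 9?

S_9 = 30 + 4*9 = 30 + 36 = 66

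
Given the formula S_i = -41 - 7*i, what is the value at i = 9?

S_9 = -41 + -7*9 = -41 + -63 = -104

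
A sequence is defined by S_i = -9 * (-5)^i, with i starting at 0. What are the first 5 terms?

This is a geometric sequence.
i=0: S_0 = -9 * (-5)^0 = -9
i=1: S_1 = -9 * (-5)^1 = 45
i=2: S_2 = -9 * (-5)^2 = -225
i=3: S_3 = -9 * (-5)^3 = 1125
i=4: S_4 = -9 * (-5)^4 = -5625
The first 5 terms are: [-9, 45, -225, 1125, -5625]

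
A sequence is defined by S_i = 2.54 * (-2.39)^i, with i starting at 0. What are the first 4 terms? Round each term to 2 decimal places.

This is a geometric sequence.
i=0: S_0 = 2.54 * (-2.39)^0 = 2.54
i=1: S_1 = 2.54 * (-2.39)^1 ≈ -6.07
i=2: S_2 = 2.54 * (-2.39)^2 ≈ 14.51
i=3: S_3 = 2.54 * (-2.39)^3 ≈ -34.68
The first 4 terms are: [2.54, -6.07, 14.51, -34.68]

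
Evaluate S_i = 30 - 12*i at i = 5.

S_5 = 30 + -12*5 = 30 + -60 = -30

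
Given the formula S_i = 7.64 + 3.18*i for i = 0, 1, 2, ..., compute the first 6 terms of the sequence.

This is an arithmetic sequence.
i=0: S_0 = 7.64 + 3.18*0 = 7.64
i=1: S_1 = 7.64 + 3.18*1 = 10.82
i=2: S_2 = 7.64 + 3.18*2 = 14.0
i=3: S_3 = 7.64 + 3.18*3 = 17.18
i=4: S_4 = 7.64 + 3.18*4 = 20.36
i=5: S_5 = 7.64 + 3.18*5 = 23.54
The first 6 terms are: [7.64, 10.82, 14.0, 17.18, 20.36, 23.54]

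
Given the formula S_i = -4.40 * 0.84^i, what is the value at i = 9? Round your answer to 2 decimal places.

S_9 = -4.4 * 0.84^9 ≈ -4.4 * 0.2082 ≈ -0.92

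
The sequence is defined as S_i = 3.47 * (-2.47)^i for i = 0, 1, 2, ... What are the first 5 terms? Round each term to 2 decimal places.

This is a geometric sequence.
i=0: S_0 = 3.47 * (-2.47)^0 = 3.47
i=1: S_1 = 3.47 * (-2.47)^1 ≈ -8.57
i=2: S_2 = 3.47 * (-2.47)^2 ≈ 21.17
i=3: S_3 = 3.47 * (-2.47)^3 ≈ -52.29
i=4: S_4 = 3.47 * (-2.47)^4 ≈ 129.16
The first 5 terms are: [3.47, -8.57, 21.17, -52.29, 129.16]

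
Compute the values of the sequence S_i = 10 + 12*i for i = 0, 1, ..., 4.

This is an arithmetic sequence.
i=0: S_0 = 10 + 12*0 = 10
i=1: S_1 = 10 + 12*1 = 22
i=2: S_2 = 10 + 12*2 = 34
i=3: S_3 = 10 + 12*3 = 46
i=4: S_4 = 10 + 12*4 = 58
The first 5 terms are: [10, 22, 34, 46, 58]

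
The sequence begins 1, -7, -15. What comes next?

Differences: -7 - 1 = -8
This is an arithmetic sequence with common difference d = -8.
Next term = -15 + -8 = -23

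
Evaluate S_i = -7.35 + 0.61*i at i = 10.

S_10 = -7.35 + 0.61*10 = -7.35 + 6.1 = -1.25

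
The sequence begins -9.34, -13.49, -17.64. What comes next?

Differences: -13.49 - -9.34 = -4.15
This is an arithmetic sequence with common difference d = -4.15.
Next term = -17.64 + -4.15 = -21.79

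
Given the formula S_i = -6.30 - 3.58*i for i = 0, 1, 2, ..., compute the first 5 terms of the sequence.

This is an arithmetic sequence.
i=0: S_0 = -6.3 + -3.58*0 = -6.3
i=1: S_1 = -6.3 + -3.58*1 = -9.88
i=2: S_2 = -6.3 + -3.58*2 = -13.46
i=3: S_3 = -6.3 + -3.58*3 = -17.04
i=4: S_4 = -6.3 + -3.58*4 = -20.62
The first 5 terms are: [-6.3, -9.88, -13.46, -17.04, -20.62]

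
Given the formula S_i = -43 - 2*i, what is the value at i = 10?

S_10 = -43 + -2*10 = -43 + -20 = -63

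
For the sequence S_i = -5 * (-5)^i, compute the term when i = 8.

S_8 = -5 * (-5)^8 = -5 * 390625 = -1953125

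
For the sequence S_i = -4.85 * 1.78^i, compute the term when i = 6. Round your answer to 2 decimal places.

S_6 = -4.85 * 1.78^6 ≈ -4.85 * 31.8068 ≈ -154.26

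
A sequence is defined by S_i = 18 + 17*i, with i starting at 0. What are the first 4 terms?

This is an arithmetic sequence.
i=0: S_0 = 18 + 17*0 = 18
i=1: S_1 = 18 + 17*1 = 35
i=2: S_2 = 18 + 17*2 = 52
i=3: S_3 = 18 + 17*3 = 69
The first 4 terms are: [18, 35, 52, 69]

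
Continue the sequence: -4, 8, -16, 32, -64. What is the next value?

Ratios: 8 / -4 = -2.0
This is a geometric sequence with common ratio r = -2.
Next term = -64 * -2 = 128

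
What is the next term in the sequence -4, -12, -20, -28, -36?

Differences: -12 - -4 = -8
This is an arithmetic sequence with common difference d = -8.
Next term = -36 + -8 = -44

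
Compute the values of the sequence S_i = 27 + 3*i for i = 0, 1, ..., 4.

This is an arithmetic sequence.
i=0: S_0 = 27 + 3*0 = 27
i=1: S_1 = 27 + 3*1 = 30
i=2: S_2 = 27 + 3*2 = 33
i=3: S_3 = 27 + 3*3 = 36
i=4: S_4 = 27 + 3*4 = 39
The first 5 terms are: [27, 30, 33, 36, 39]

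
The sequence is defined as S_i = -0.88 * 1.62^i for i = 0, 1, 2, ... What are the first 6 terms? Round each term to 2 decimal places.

This is a geometric sequence.
i=0: S_0 = -0.88 * 1.62^0 = -0.88
i=1: S_1 = -0.88 * 1.62^1 ≈ -1.43
i=2: S_2 = -0.88 * 1.62^2 ≈ -2.31
i=3: S_3 = -0.88 * 1.62^3 ≈ -3.74
i=4: S_4 = -0.88 * 1.62^4 ≈ -6.06
i=5: S_5 = -0.88 * 1.62^5 ≈ -9.82
The first 6 terms are: [-0.88, -1.43, -2.31, -3.74, -6.06, -9.82]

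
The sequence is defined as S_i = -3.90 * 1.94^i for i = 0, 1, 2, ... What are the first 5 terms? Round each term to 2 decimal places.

This is a geometric sequence.
i=0: S_0 = -3.9 * 1.94^0 = -3.9
i=1: S_1 = -3.9 * 1.94^1 ≈ -7.57
i=2: S_2 = -3.9 * 1.94^2 ≈ -14.68
i=3: S_3 = -3.9 * 1.94^3 ≈ -28.48
i=4: S_4 = -3.9 * 1.94^4 ≈ -55.24
The first 5 terms are: [-3.9, -7.57, -14.68, -28.48, -55.24]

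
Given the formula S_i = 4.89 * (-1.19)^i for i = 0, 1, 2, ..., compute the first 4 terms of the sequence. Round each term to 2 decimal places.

This is a geometric sequence.
i=0: S_0 = 4.89 * (-1.19)^0 = 4.89
i=1: S_1 = 4.89 * (-1.19)^1 ≈ -5.82
i=2: S_2 = 4.89 * (-1.19)^2 ≈ 6.92
i=3: S_3 = 4.89 * (-1.19)^3 ≈ -8.24
The first 4 terms are: [4.89, -5.82, 6.92, -8.24]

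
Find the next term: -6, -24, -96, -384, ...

Ratios: -24 / -6 = 4.0
This is a geometric sequence with common ratio r = 4.
Next term = -384 * 4 = -1536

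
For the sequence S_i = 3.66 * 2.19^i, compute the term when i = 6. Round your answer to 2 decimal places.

S_6 = 3.66 * 2.19^6 ≈ 3.66 * 110.3227 ≈ 403.78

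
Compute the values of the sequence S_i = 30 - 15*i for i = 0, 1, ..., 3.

This is an arithmetic sequence.
i=0: S_0 = 30 + -15*0 = 30
i=1: S_1 = 30 + -15*1 = 15
i=2: S_2 = 30 + -15*2 = 0
i=3: S_3 = 30 + -15*3 = -15
The first 4 terms are: [30, 15, 0, -15]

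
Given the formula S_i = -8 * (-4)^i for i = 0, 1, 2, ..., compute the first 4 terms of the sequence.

This is a geometric sequence.
i=0: S_0 = -8 * (-4)^0 = -8
i=1: S_1 = -8 * (-4)^1 = 32
i=2: S_2 = -8 * (-4)^2 = -128
i=3: S_3 = -8 * (-4)^3 = 512
The first 4 terms are: [-8, 32, -128, 512]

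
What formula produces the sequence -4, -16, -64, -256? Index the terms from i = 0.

Check ratios: -16 / -4 = 4.0
Common ratio r = 4.
First term a = -4.
Formula: S_i = -4 * 4^i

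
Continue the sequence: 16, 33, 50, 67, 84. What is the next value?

Differences: 33 - 16 = 17
This is an arithmetic sequence with common difference d = 17.
Next term = 84 + 17 = 101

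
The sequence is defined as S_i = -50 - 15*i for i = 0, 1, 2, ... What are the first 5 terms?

This is an arithmetic sequence.
i=0: S_0 = -50 + -15*0 = -50
i=1: S_1 = -50 + -15*1 = -65
i=2: S_2 = -50 + -15*2 = -80
i=3: S_3 = -50 + -15*3 = -95
i=4: S_4 = -50 + -15*4 = -110
The first 5 terms are: [-50, -65, -80, -95, -110]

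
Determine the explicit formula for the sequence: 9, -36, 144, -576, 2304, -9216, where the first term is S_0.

Check ratios: -36 / 9 = -4.0
Common ratio r = -4.
First term a = 9.
Formula: S_i = 9 * (-4)^i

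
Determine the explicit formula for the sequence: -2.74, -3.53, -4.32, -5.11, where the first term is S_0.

Check differences: -3.53 - -2.74 = -0.79
-4.32 - -3.53 = -0.79
Common difference d = -0.79.
First term a = -2.74.
Formula: S_i = -2.74 - 0.79*i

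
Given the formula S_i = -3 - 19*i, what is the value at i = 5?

S_5 = -3 + -19*5 = -3 + -95 = -98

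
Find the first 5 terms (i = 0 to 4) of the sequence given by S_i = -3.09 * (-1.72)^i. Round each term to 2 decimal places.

This is a geometric sequence.
i=0: S_0 = -3.09 * (-1.72)^0 = -3.09
i=1: S_1 = -3.09 * (-1.72)^1 ≈ 5.31
i=2: S_2 = -3.09 * (-1.72)^2 ≈ -9.14
i=3: S_3 = -3.09 * (-1.72)^3 ≈ 15.72
i=4: S_4 = -3.09 * (-1.72)^4 ≈ -27.04
The first 5 terms are: [-3.09, 5.31, -9.14, 15.72, -27.04]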